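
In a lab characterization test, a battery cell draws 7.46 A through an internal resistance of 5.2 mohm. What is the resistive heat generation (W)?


Convert: R = 5.2 mohm = 0.0052 ohm
I^2 = 55.652
Q = 55.652 * 0.0052 = 0.2894 W

0.2894 W


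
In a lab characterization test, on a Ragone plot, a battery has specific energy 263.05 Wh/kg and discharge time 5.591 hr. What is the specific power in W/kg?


Specific power = 263.05 Wh/kg / 5.591 hr = 47.05 W/kg

47.05 W/kg


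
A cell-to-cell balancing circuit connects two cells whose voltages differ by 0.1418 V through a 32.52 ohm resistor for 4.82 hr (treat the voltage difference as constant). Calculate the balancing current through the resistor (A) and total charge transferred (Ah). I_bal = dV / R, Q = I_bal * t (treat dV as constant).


First, Ohm's law: I_bal = 0.1418 V / 32.52 ohm = 0.0043604 A
Then Q = I * t = 0.0043604 A * 4.82 hr = 0.02102 Ah

I=0.0043604 A, Q=0.02102 Ah


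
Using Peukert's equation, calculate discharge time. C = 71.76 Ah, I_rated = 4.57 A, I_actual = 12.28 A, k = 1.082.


Step 1: t_rated = C / I_rated = 71.76 / 4.57 = 15.702 hr
Step 2: ratio = 4.57 / 12.28 = 0.37215
Step 3: ratio^k = 0.37215^1.082 = 0.34318
Step 4: t = t_rated * ratio^k = 15.702 * 0.34318 = 5.389 hr

5.389 hr


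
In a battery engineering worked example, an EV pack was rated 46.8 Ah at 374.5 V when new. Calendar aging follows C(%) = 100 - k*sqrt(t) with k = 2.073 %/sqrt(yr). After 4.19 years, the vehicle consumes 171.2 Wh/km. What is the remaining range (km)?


Step 1: capacity retention = 100 - 2.073 * sqrt(4.19) = 100 - 2.073 * 2.0469 = 95.757%
Step 2: C_now = 46.8 * 95.757/100 = 44.814 Ah
Step 3: E_pack = V * C_now = 374.5 * 44.814 = 16783 Wh
Step 4: range = E_pack / consumption = 16783 / 171.2 = 98.03 km

98.03 km


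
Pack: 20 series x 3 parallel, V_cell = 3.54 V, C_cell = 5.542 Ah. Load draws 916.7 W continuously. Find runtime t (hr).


Step 1: E_pack = Ns * V_cell * Np * C_cell = 20 * 3.54 * 3 * 5.542 = 1177.1 Wh
Step 2: t = E_pack / P = 1177.1 / 916.7 = 1.284 hr

1.284 hr


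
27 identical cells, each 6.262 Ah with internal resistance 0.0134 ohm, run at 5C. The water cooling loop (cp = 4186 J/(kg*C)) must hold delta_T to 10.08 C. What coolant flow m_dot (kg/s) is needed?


Step 1: I = 5 * 6.262 = 31.31 A
Step 2: Q_cell = I^2 * R = 31.31^2 * 0.0134 = 13.136 W
Step 3: Q_total = 27 * 13.136 = 354.67 W
Step 4: m_dot = Q_total / (cp * dT) = 354.67 / (4186 * 10.08) = 0.008406 kg/s

0.008406 kg/s


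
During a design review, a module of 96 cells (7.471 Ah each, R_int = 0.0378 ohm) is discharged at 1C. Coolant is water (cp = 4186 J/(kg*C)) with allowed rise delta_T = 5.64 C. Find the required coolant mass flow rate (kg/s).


Step 1: I = 1 * 7.471 = 7.471 A
Step 2: Q_cell = I^2 * R = 7.471^2 * 0.0378 = 2.1098 W
Step 3: Q_total = 96 * 2.1098 = 202.54 W
Step 4: m_dot = Q_total / (cp * dT) = 202.54 / (4186 * 5.64) = 0.008579 kg/s

0.008579 kg/s


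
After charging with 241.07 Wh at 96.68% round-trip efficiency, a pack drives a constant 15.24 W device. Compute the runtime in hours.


Step 1: E_discharge = eta/100 * E_charge = 96.68/100 * 241.07 = 233.07 Wh
Step 2: t = E_discharge / P = 233.07 / 15.24 = 15.29 hr

15.29 hr


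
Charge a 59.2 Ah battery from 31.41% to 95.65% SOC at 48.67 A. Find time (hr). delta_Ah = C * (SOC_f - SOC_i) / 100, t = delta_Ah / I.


Step 1: dSOC = 95.65% - 31.41% = 64.24%
Step 2: delta_Ah = 59.2 * 64.24 / 100 = 38.03 Ah
Step 3: t = 38.03 / 48.67 = 0.7814 hr

0.7814 hr


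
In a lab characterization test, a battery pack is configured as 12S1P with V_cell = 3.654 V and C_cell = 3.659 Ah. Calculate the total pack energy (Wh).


V_pack = 12 * 3.654 = 43.848 V
C_pack = 1 * 3.659 = 3.659 Ah
E = V_pack * C_pack = 43.848 * 3.659 = 160.4 Wh

160.4 Wh


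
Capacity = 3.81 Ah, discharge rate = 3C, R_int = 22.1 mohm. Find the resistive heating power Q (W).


Convert: R = 22.1 mohm = 0.0221 ohm
Step 1: I = C_rate * capacity = 3 * 3.81 = 11.43 A
Step 2: Q = I^2 * R = 11.43^2 * 0.0221 = 130.64 * 0.0221 = 2.887 W

2.887 W


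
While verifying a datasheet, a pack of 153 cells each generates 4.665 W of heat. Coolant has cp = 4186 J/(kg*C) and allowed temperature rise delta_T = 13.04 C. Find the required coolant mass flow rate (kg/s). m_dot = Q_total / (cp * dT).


Step 1: Total heat Q = 153 * 4.665 W = 713.75 W
Step 2: denom = cp * dT = 4186 * 13.04 = 54585
Step 3: m_dot = 713.75 / 54585 = 0.01308 kg/s

0.01308 kg/s


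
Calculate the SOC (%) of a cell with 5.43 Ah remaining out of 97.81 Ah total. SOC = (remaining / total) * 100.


SOC = (remaining / total) * 100 = (5.43 / 97.81) * 100 = 5.552%

5.552%


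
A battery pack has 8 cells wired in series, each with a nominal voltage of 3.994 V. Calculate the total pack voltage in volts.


V_pack = n * V_cell = 8 * 3.994 = 31.952 V

31.952 V


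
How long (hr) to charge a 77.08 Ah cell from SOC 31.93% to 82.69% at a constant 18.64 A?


Step 1: dSOC = 82.69% - 31.93% = 50.76%
Step 2: delta_Ah = 77.08 * 50.76 / 100 = 39.126 Ah
Step 3: t = 39.126 / 18.64 = 2.099 hr

2.099 hr


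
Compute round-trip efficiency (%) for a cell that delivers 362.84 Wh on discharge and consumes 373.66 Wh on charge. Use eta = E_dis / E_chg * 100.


eta_e = E_dis / E_chg * 100 = 362.84 / 373.66 * 100 = 97.10%

97.10%


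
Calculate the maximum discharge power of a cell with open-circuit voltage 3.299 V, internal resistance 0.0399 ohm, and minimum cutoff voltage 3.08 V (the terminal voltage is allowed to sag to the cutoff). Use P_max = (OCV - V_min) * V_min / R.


dV = OCV - V_min = 0.219 V (so I_max = dV / R)
P_max = dV * V_min / R = 0.219 * 3.08 / 0.0399 = 16.91 W

16.91 W


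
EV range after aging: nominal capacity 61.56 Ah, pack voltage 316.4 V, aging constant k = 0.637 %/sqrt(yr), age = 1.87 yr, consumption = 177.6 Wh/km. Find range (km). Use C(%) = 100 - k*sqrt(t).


Step 1: capacity retention = 100 - 0.637 * sqrt(1.87) = 100 - 0.637 * 1.3675 = 99.129%
Step 2: C_now = 61.56 * 99.129/100 = 61.024 Ah
Step 3: E_pack = V * C_now = 316.4 * 61.024 = 19308 Wh
Step 4: range = E_pack / consumption = 19308 / 177.6 = 108.7 km

108.7 km


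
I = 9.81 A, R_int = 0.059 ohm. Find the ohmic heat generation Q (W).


I^2 = 96.236
Q = 96.236 * 0.059 = 5.678 W

5.678 W


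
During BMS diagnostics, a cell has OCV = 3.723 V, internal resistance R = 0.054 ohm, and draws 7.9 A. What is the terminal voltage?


IR drop = 7.9 * 0.054 = 0.4266 V
V = 3.723 - 0.4266 = 3.296 V

3.296 V


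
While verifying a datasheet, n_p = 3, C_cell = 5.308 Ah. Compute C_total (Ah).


Parallel capacities add: 3 * 5.308 Ah = 15.924 Ah

15.924 Ah


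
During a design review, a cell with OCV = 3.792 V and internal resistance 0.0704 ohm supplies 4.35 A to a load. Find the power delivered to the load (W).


Step 1: V_terminal = OCV - I*R = 3.792 - 4.35 * 0.0704 = 3.4858 V
Step 2: P_out = V_terminal * I = 3.4858 * 4.35 = 15.16 W

15.16 W


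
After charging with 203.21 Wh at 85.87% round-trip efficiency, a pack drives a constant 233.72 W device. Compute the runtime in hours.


Step 1: E_discharge = eta/100 * E_charge = 85.87/100 * 203.21 = 174.5 Wh
Step 2: t = E_discharge / P = 174.5 / 233.72 = 0.7466 hr

0.7466 hr


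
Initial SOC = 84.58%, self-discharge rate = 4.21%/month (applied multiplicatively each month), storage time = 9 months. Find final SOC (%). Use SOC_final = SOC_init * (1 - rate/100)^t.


decay = (1 - 4.21/100)^9 = 0.67902
SOC_final = 84.58 * 0.67902 = 57.43%

57.43%


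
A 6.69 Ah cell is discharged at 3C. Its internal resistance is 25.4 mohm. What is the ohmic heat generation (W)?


Convert: R = 25.4 mohm = 0.0254 ohm
Step 1: I = C_rate * capacity = 3 * 6.69 = 20.07 A
Step 2: Q = I^2 * R = 20.07^2 * 0.0254 = 402.8 * 0.0254 = 10.23 W

10.23 W


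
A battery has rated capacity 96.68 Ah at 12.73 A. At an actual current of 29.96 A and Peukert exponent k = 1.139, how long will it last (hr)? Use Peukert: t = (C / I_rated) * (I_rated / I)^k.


Step 1: t_rated = C / I_rated = 96.68 / 12.73 = 7.5947 hr
Step 2: ratio = 12.73 / 29.96 = 0.4249
Step 3: ratio^k = 0.4249^1.139 = 0.37724
Step 4: t = t_rated * ratio^k = 7.5947 * 0.37724 = 2.865 hr

2.865 hr


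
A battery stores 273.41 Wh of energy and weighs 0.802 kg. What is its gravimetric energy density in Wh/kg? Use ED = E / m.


ED = E / m = 273.41 / 0.802 = 340.9 Wh/kg

340.9 Wh/kg


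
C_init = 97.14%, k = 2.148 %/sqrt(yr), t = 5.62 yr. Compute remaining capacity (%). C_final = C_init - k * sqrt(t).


sqrt(t) = sqrt(5.62) = 2.3707
C_final = 97.14 - 2.148 * 2.3707 = 92.05%

92.05%


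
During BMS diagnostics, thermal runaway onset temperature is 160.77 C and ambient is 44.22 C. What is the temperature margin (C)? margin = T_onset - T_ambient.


margin = T_onset - T_ambient = 160.77 - 44.22 = 116.55 C

116.55 C


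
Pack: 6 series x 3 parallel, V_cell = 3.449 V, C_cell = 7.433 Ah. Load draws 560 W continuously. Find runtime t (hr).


Step 1: E_pack = Ns * V_cell * Np * C_cell = 6 * 3.449 * 3 * 7.433 = 461.46 Wh
Step 2: t = E_pack / P = 461.46 / 560 = 0.8240 hr

0.8240 hr


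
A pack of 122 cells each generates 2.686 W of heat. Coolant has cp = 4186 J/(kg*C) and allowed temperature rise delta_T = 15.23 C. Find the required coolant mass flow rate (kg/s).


Step 1: Total heat Q = 122 * 2.686 W = 327.69 W
Step 2: denom = cp * dT = 4186 * 15.23 = 63753
Step 3: m_dot = 327.69 / 63753 = 0.005140 kg/s

0.005140 kg/s


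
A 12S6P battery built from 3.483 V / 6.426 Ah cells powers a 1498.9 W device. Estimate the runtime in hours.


Step 1: E_pack = Ns * V_cell * Np * C_cell = 12 * 3.483 * 6 * 6.426 = 1611.5 Wh
Step 2: t = E_pack / P = 1611.5 / 1498.9 = 1.075 hr

1.075 hr


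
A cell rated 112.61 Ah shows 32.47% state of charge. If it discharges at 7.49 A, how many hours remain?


Step 1: remaining = SOC/100 * C_total = 32.47/100 * 112.61 = 36.564 Ah
Step 2: t = remaining / I = 36.564 / 7.49 = 4.882 hr

4.882 hr


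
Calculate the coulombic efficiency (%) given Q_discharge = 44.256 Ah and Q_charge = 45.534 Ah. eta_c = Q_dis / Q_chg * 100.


eta_c = Q_dis / Q_chg * 100 = 44.256 / 45.534 * 100 = 97.19%

97.19%


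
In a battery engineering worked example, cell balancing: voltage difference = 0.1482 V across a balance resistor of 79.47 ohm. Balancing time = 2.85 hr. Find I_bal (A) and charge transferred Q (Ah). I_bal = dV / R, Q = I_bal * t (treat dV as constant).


I_bal = dV / R = 0.1482 / 79.47 = 0.0018649 A
Q = I_bal * t = 0.0018649 * 2.85 = 0.005315 Ah

I=0.0018649 A, Q=0.005315 Ah


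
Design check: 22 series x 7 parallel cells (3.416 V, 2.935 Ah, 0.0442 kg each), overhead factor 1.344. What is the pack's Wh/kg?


Step 1: V_pack = 22 * 3.416 = 75.152 V
Step 2: C_pack = 7 * 2.935 = 20.545 Ah
Step 3: E_pack = V_pack * C_pack = 75.152 * 20.545 = 1544 Wh
Step 4: m_pack = 22 * 7 * 0.0442 * 1.344 = 9.1483 kg
Step 5: ED = E_pack / m_pack = 1544 / 9.1483 = 168.8 Wh/kg

168.8 Wh/kg


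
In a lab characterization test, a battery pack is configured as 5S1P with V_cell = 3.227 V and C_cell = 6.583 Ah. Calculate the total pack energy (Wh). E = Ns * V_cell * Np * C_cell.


V_pack = 5 * 3.227 = 16.135 V
C_pack = 1 * 6.583 = 6.583 Ah
E = V_pack * C_pack = 16.135 * 6.583 = 106.2 Wh

106.2 Wh


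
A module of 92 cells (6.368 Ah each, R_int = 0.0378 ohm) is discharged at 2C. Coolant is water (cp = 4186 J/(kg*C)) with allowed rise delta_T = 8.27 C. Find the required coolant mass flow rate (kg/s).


Step 1: I = 2 * 6.368 = 12.736 A
Step 2: Q_cell = I^2 * R = 12.736^2 * 0.0378 = 6.1314 W
Step 3: Q_total = 92 * 6.1314 = 564.09 W
Step 4: m_dot = Q_total / (cp * dT) = 564.09 / (4186 * 8.27) = 0.01629 kg/s

0.01629 kg/s


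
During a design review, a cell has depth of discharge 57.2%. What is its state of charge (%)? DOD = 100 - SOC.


SOC = 100 - DOD = 100 - 57.2 = 42.8%

42.8%


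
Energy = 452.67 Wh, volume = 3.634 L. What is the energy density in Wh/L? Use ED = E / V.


Volumetric ED = 452.67 Wh / 3.634 L = 124.6 Wh/L

124.6 Wh/L


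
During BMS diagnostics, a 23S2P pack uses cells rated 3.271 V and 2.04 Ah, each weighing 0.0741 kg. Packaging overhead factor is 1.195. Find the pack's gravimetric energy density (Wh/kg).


Step 1: V_pack = 23 * 3.271 = 75.233 V
Step 2: C_pack = 2 * 2.04 = 4.08 Ah
Step 3: E_pack = V_pack * C_pack = 75.233 * 4.08 = 306.95 Wh
Step 4: m_pack = 23 * 2 * 0.0741 * 1.195 = 4.0733 kg
Step 5: ED = E_pack / m_pack = 306.95 / 4.0733 = 75.36 Wh/kg

75.36 Wh/kg


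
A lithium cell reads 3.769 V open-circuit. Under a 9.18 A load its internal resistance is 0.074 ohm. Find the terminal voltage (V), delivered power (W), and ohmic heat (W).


Step 1: V_terminal = OCV - I*R = 3.769 - 9.18 * 0.074 = 3.0897 V
Step 2: P_out = V_terminal * I = 3.0897 * 9.18 = 28.36 W
Step 3: Q = I^2 * R = 9.18^2 * 0.074 = 6.236 W

V=3.0897 V, P=28.36 W, Q=6.236 W


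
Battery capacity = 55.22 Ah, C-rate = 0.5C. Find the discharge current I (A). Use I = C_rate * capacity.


At 0.5C: I = 0.5 * 55.22 Ah = 27.61 A

27.61 A


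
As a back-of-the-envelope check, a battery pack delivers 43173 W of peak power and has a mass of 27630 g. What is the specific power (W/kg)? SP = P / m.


Convert: m = 27630 g = 27.63 kg
SP = P / m = 43173 / 27.63 = 1563 W/kg

1563 W/kg


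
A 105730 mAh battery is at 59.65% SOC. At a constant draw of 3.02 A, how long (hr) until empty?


Convert: C_total = 105730 mAh = 105.73 Ah
Step 1: remaining = SOC/100 * C_total = 59.65/100 * 105.73 = 63.068 Ah
Step 2: t = remaining / I = 63.068 / 3.02 = 20.88 hr

20.88 hr


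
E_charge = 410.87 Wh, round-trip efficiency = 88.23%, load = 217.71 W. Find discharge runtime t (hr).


Step 1: E_discharge = eta/100 * E_charge = 88.23/100 * 410.87 = 362.51 Wh
Step 2: t = E_discharge / P = 362.51 / 217.71 = 1.665 hr

1.665 hr


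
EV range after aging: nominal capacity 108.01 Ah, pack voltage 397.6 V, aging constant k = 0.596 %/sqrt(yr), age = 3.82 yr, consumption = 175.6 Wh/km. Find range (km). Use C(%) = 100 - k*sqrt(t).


Step 1: capacity retention = 100 - 0.596 * sqrt(3.82) = 100 - 0.596 * 1.9545 = 98.835%
Step 2: C_now = 108.01 * 98.835/100 = 106.75 Ah
Step 3: E_pack = V * C_now = 397.6 * 106.75 = 42444 Wh
Step 4: range = E_pack / consumption = 42444 / 175.6 = 241.7 km

241.7 km


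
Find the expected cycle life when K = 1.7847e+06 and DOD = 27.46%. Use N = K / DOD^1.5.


DOD^1.5 = 143.9
N = K / DOD^1.5 = 1.7847e+06 / 143.9 = 12400

12400 cycles


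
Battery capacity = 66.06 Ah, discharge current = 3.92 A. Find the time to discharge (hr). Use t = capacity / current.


Runtime = 66.06 Ah / 3.92 A = 16.85 hr

16.85 hr


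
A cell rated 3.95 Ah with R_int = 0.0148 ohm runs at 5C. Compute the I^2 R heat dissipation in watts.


Step 1: I = C_rate * capacity = 5 * 3.95 = 19.75 A
Step 2: Q = I^2 * R = 19.75^2 * 0.0148 = 390.06 * 0.0148 = 5.773 W

5.773 W


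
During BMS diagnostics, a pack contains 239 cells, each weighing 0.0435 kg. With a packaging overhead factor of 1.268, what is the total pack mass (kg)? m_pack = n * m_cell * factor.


Cell mass sum = 239 * 0.0435 = 10.397 kg
With overhead 1.268: m_pack = 10.397 * 1.268 = 13.18 kg

13.18 kg


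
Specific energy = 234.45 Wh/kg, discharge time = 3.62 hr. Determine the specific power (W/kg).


P_specific = E / t = 234.45 / 3.62 = 64.77 W/kg

64.77 W/kg


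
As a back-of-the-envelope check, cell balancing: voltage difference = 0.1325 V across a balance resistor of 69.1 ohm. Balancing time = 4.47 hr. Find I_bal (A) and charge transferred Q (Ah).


I_bal = dV / R = 0.1325 / 69.1 = 0.0019175 A
Q = I_bal * t = 0.0019175 * 4.47 = 0.008571 Ah

I=0.0019175 A, Q=0.008571 Ah


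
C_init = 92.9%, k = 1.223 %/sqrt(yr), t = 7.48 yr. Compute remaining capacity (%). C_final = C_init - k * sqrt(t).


sqrt(t) = sqrt(7.48) = 2.735
C_final = 92.9 - 1.223 * 2.735 = 89.56%

89.56%


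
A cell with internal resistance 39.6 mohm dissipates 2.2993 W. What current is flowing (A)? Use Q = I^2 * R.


Convert: R = 39.6 mohm = 0.0396 ohm
I = sqrt(Q / R) = sqrt(2.2993 / 0.0396) = sqrt(58.063) = 7.620 A

7.620 A


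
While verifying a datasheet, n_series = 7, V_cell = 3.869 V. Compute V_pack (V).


With 7 cells in series at 3.869 V each, V_pack = 27.083 V

27.083 V


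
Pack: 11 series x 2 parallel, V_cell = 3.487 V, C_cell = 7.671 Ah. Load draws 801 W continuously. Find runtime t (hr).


Step 1: E_pack = Ns * V_cell * Np * C_cell = 11 * 3.487 * 2 * 7.671 = 588.47 Wh
Step 2: t = E_pack / P = 588.47 / 801 = 0.7347 hr

0.7347 hr


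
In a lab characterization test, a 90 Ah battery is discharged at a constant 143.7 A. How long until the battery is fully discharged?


Runtime = 90 Ah / 143.7 A = 0.6263 hr

0.6263 hr


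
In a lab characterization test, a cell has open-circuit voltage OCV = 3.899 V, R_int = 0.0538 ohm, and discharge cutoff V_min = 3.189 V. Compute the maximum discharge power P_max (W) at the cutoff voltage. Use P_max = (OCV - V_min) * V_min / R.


dV = OCV - V_min = 0.71 V (so I_max = dV / R)
P_max = dV * V_min / R = 0.71 * 3.189 / 0.0538 = 42.09 W

42.09 W


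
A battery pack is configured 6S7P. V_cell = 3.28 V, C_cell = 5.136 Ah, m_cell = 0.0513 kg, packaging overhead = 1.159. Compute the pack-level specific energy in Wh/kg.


Step 1: V_pack = 6 * 3.28 = 19.68 V
Step 2: C_pack = 7 * 5.136 = 35.952 Ah
Step 3: E_pack = V_pack * C_pack = 19.68 * 35.952 = 707.54 Wh
Step 4: m_pack = 6 * 7 * 0.0513 * 1.159 = 2.4972 kg
Step 5: ED = E_pack / m_pack = 707.54 / 2.4972 = 283.3 Wh/kg

283.3 Wh/kg


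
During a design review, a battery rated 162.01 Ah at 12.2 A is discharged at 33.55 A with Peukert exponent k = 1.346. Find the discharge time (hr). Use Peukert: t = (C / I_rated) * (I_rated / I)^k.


Step 1: t_rated = C / I_rated = 162.01 / 12.2 = 13.28 hr
Step 2: ratio = 12.2 / 33.55 = 0.36364
Step 3: ratio^k = 0.36364^1.346 = 0.25625
Step 4: t = t_rated * ratio^k = 13.28 * 0.25625 = 3.403 hr

3.403 hr


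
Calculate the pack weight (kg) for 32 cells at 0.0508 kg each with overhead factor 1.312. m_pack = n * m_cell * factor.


Cell mass sum = 32 * 0.0508 = 1.6256 kg
With overhead 1.312: m_pack = 1.6256 * 1.312 = 2.133 kg

2.133 kg


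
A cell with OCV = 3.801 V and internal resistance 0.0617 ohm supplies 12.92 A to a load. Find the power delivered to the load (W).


Step 1: V_terminal = OCV - I*R = 3.801 - 12.92 * 0.0617 = 3.0038 V
Step 2: P_out = V_terminal * I = 3.0038 * 12.92 = 38.81 W

38.81 W


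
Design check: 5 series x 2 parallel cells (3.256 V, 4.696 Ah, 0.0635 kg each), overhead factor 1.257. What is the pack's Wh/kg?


Step 1: V_pack = 5 * 3.256 = 16.28 V
Step 2: C_pack = 2 * 4.696 = 9.392 Ah
Step 3: E_pack = V_pack * C_pack = 16.28 * 9.392 = 152.9 Wh
Step 4: m_pack = 5 * 2 * 0.0635 * 1.257 = 0.7982 kg
Step 5: ED = E_pack / m_pack = 152.9 / 0.7982 = 191.6 Wh/kg

191.6 Wh/kg


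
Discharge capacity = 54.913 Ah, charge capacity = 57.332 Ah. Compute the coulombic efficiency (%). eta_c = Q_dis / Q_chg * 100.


eta_c = Q_dis / Q_chg * 100 = 54.913 / 57.332 * 100 = 95.78%

95.78%


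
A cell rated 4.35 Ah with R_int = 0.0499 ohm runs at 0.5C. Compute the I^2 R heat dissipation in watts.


Step 1: I = C_rate * capacity = 0.5 * 4.35 = 2.175 A
Step 2: Q = I^2 * R = 2.175^2 * 0.0499 = 4.7306 * 0.0499 = 0.2361 W

0.2361 W


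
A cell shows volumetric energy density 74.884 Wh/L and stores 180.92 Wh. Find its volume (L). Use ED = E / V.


V = E / ED = 180.92 / 74.884 = 2.416 L

2.416 L


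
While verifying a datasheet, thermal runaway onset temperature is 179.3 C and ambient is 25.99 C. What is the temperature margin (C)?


Safety margin = 179.3 C - 25.99 C = 153.31 C

153.31 C


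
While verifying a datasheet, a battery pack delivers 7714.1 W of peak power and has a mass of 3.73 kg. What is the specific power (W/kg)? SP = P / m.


SP = P / m = 7714.1 / 3.73 = 2068 W/kg

2068 W/kg


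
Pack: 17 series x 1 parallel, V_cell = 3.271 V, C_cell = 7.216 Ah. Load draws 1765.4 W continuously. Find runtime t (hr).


Step 1: E_pack = Ns * V_cell * Np * C_cell = 17 * 3.271 * 1 * 7.216 = 401.26 Wh
Step 2: t = E_pack / P = 401.26 / 1765.4 = 0.2273 hr

0.2273 hr


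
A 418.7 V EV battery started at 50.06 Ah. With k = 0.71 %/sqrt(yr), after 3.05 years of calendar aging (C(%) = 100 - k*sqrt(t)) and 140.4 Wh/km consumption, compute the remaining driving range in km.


Step 1: capacity retention = 100 - 0.71 * sqrt(3.05) = 100 - 0.71 * 1.7464 = 98.76%
Step 2: C_now = 50.06 * 98.76/100 = 49.439 Ah
Step 3: E_pack = V * C_now = 418.7 * 49.439 = 20700 Wh
Step 4: range = E_pack / consumption = 20700 / 140.4 = 147.4 km

147.4 km


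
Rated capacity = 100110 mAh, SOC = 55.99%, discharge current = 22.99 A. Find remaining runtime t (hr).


Convert: C_total = 100110 mAh = 100.11 Ah
Step 1: remaining = SOC/100 * C_total = 55.99/100 * 100.11 = 56.052 Ah
Step 2: t = remaining / I = 56.052 / 22.99 = 2.438 hr

2.438 hr


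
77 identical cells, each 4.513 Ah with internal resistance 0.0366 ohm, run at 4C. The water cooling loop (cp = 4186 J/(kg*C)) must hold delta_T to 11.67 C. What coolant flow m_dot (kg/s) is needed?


Step 1: I = 4 * 4.513 = 18.052 A
Step 2: Q_cell = I^2 * R = 18.052^2 * 0.0366 = 11.927 W
Step 3: Q_total = 77 * 11.927 = 918.38 W
Step 4: m_dot = Q_total / (cp * dT) = 918.38 / (4186 * 11.67) = 0.01880 kg/s

0.01880 kg/s


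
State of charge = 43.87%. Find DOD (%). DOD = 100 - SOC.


DOD = 100 - SOC = 100 - 43.87 = 56.13%

56.13%


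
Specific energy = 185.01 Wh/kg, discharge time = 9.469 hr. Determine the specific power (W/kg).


Specific power = 185.01 Wh/kg / 9.469 hr = 19.54 W/kg

19.54 W/kg


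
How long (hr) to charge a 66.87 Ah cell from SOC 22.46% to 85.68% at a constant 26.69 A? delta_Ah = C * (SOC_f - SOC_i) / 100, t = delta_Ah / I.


delta_Ah = 66.87 * (85.68 - 22.46) / 100 = 42.275 Ah
t = delta_Ah / I = 42.275 / 26.69 = 1.584 hr

1.584 hr


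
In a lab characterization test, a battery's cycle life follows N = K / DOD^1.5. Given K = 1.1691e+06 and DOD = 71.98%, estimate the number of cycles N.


Step 1: DOD^1.5 = 71.98^1.5 = 610.69
Step 2: N = 1.1691e+06 / 610.69 = 1914 cycles

1914 cycles


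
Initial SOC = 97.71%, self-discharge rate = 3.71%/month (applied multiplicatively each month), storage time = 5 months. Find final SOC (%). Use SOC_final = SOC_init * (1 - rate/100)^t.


Monthly retention factor = 1 - 3.71/100 = 0.9629
Over 5 months: factor^5 = 0.82776
SOC_final = 97.71 * 0.82776 = 80.88%

80.88%


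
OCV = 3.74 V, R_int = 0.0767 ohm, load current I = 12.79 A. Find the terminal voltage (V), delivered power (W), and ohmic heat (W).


Step 1: V_terminal = OCV - I*R = 3.74 - 12.79 * 0.0767 = 2.759 V
Step 2: P_out = V_terminal * I = 2.759 * 12.79 = 35.29 W
Step 3: Q = I^2 * R = 12.79^2 * 0.0767 = 12.55 W

V=2.759 V, P=35.29 W, Q=12.55 W


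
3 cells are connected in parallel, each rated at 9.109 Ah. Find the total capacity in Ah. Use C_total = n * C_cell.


C_total = 3 * 9.109 = 27.327 Ah

27.327 Ah


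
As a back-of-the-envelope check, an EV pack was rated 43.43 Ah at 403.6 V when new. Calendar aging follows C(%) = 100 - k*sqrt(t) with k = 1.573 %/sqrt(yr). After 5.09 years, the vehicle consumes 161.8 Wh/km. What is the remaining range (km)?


Step 1: capacity retention = 100 - 1.573 * sqrt(5.09) = 100 - 1.573 * 2.2561 = 96.451%
Step 2: C_now = 43.43 * 96.451/100 = 41.889 Ah
Step 3: E_pack = V * C_now = 403.6 * 41.889 = 16906 Wh
Step 4: range = E_pack / consumption = 16906 / 161.8 = 104.5 km

104.5 km


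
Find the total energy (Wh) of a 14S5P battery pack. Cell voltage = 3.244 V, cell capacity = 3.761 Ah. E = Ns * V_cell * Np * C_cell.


E = Ns * Vcell * Np * Ccell = 14 * 3.244 * 5 * 3.761 = 854.0 Wh

854.0 Wh


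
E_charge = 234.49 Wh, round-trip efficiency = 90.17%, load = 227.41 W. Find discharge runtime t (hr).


Step 1: E_discharge = eta/100 * E_charge = 90.17/100 * 234.49 = 211.44 Wh
Step 2: t = E_discharge / P = 211.44 / 227.41 = 0.9298 hr

0.9298 hr


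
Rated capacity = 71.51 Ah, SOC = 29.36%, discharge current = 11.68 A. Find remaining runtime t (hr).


Step 1: remaining = SOC/100 * C_total = 29.36/100 * 71.51 = 20.995 Ah
Step 2: t = remaining / I = 20.995 / 11.68 = 1.798 hr

1.798 hr


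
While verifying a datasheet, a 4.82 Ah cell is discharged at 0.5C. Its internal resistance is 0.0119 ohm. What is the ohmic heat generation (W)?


Step 1: I = C_rate * capacity = 0.5 * 4.82 = 2.41 A
Step 2: Q = I^2 * R = 2.41^2 * 0.0119 = 5.8081 * 0.0119 = 0.06912 W

0.06912 W


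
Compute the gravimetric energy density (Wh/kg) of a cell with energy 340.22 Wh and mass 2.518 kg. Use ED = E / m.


Specific energy = 340.22 Wh / 2.518 kg = 135.1 Wh/kg

135.1 Wh/kg


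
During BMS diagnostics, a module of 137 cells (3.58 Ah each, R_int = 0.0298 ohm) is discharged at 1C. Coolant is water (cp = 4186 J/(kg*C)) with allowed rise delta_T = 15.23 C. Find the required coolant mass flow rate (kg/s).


Step 1: I = 1 * 3.58 = 3.58 A
Step 2: Q_cell = I^2 * R = 3.58^2 * 0.0298 = 0.38193 W
Step 3: Q_total = 137 * 0.38193 = 52.324 W
Step 4: m_dot = Q_total / (cp * dT) = 52.324 / (4186 * 15.23) = 8.207e-04 kg/s

8.207e-04 kg/s


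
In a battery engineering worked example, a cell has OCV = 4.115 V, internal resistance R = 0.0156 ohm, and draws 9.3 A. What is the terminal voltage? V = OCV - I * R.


IR drop = 9.3 * 0.0156 = 0.14508 V
V = 4.115 - 0.14508 = 3.970 V

3.970 V


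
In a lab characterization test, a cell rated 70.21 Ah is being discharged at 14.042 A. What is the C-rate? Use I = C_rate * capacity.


Rearranging: C_rate = 14.042 / 70.21 = 0.2C

0.2C


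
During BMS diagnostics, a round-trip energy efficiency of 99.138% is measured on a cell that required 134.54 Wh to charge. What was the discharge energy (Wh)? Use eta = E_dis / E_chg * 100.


E_dis = eta/100 * E_chg = 99.138/100 * 134.54 = 133.4 Wh

133.4 Wh


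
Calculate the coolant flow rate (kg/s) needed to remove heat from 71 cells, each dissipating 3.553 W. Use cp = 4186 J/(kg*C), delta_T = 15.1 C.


Step 1: Total heat Q = 71 * 3.553 W = 252.26 W
Step 2: denom = cp * dT = 4186 * 15.1 = 63209
Step 3: m_dot = 252.26 / 63209 = 0.003991 kg/s

0.003991 kg/s


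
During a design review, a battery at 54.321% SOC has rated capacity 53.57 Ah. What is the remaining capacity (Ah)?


remaining = SOC / 100 * total = 54.321 / 100 * 53.57 = 29.10 Ah

29.10 Ah


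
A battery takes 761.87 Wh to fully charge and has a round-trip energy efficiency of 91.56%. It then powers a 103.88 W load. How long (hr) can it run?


Step 1: E_discharge = eta/100 * E_charge = 91.56/100 * 761.87 = 697.57 Wh
Step 2: t = E_discharge / P = 697.57 / 103.88 = 6.715 hr

6.715 hr


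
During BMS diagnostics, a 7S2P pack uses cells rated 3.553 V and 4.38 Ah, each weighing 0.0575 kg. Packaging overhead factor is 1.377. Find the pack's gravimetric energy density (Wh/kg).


Step 1: V_pack = 7 * 3.553 = 24.871 V
Step 2: C_pack = 2 * 4.38 = 8.76 Ah
Step 3: E_pack = V_pack * C_pack = 24.871 * 8.76 = 217.87 Wh
Step 4: m_pack = 7 * 2 * 0.0575 * 1.377 = 1.1085 kg
Step 5: ED = E_pack / m_pack = 217.87 / 1.1085 = 196.5 Wh/kg

196.5 Wh/kg


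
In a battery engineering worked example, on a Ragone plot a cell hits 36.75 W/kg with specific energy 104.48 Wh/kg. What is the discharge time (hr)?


t = E / P = 104.48 / 36.75 = 2.843 hr

2.843 hr


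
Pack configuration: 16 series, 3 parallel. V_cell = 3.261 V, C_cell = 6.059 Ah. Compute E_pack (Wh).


V_pack = 16 * 3.261 = 52.176 V
C_pack = 3 * 6.059 = 18.177 Ah
E = V_pack * C_pack = 52.176 * 18.177 = 948.4 Wh

948.4 Wh


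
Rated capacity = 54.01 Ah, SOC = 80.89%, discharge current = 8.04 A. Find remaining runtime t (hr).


Step 1: remaining = SOC/100 * C_total = 80.89/100 * 54.01 = 43.689 Ah
Step 2: t = remaining / I = 43.689 / 8.04 = 5.434 hr

5.434 hr


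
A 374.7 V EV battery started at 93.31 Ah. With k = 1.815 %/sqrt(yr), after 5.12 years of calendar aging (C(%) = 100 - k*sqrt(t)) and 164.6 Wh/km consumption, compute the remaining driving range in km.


Step 1: capacity retention = 100 - 1.815 * sqrt(5.12) = 100 - 1.815 * 2.2627 = 95.893%
Step 2: C_now = 93.31 * 95.893/100 = 89.478 Ah
Step 3: E_pack = V * C_now = 374.7 * 89.478 = 33527 Wh
Step 4: range = E_pack / consumption = 33527 / 164.6 = 203.7 km

203.7 km


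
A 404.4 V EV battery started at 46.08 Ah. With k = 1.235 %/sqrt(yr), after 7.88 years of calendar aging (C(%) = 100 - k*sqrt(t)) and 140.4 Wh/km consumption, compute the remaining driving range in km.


Step 1: capacity retention = 100 - 1.235 * sqrt(7.88) = 100 - 1.235 * 2.8071 = 96.533%
Step 2: C_now = 46.08 * 96.533/100 = 44.482 Ah
Step 3: E_pack = V * C_now = 404.4 * 44.482 = 17989 Wh
Step 4: range = E_pack / consumption = 17989 / 140.4 = 128.1 km

128.1 km


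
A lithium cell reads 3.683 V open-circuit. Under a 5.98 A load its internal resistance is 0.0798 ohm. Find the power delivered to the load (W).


Step 1: V_terminal = OCV - I*R = 3.683 - 5.98 * 0.0798 = 3.2058 V
Step 2: P_out = V_terminal * I = 3.2058 * 5.98 = 19.17 W

19.17 W


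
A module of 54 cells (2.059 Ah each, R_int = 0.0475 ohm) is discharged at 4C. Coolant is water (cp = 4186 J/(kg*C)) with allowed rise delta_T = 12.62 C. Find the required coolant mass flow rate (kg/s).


Step 1: I = 4 * 2.059 = 8.236 A
Step 2: Q_cell = I^2 * R = 8.236^2 * 0.0475 = 3.222 W
Step 3: Q_total = 54 * 3.222 = 173.99 W
Step 4: m_dot = Q_total / (cp * dT) = 173.99 / (4186 * 12.62) = 0.003294 kg/s

0.003294 kg/s


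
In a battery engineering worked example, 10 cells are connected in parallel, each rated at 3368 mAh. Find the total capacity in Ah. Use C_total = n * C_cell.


Convert: C_cell = 3368 mAh = 3.368 Ah
C_total = 10 * 3.368 = 33.68 Ah

33.68 Ah


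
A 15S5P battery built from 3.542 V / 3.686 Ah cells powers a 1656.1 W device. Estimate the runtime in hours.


Step 1: E_pack = Ns * V_cell * Np * C_cell = 15 * 3.542 * 5 * 3.686 = 979.19 Wh
Step 2: t = E_pack / P = 979.19 / 1656.1 = 0.5913 hr

0.5913 hr


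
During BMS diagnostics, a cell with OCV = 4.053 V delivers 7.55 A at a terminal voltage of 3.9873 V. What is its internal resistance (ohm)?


R = (OCV - V) / I = (4.053 - 3.9873) / 7.55 = 0.008702 ohm

0.008702 ohm


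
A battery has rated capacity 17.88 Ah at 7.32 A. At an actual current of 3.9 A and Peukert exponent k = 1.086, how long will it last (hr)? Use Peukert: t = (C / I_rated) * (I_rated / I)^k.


Step 1: t_rated = C / I_rated = 17.88 / 7.32 = 2.4426 hr
Step 2: ratio = 7.32 / 3.9 = 1.8769
Step 3: ratio^k = 1.8769^1.086 = 1.9813
Step 4: t = t_rated * ratio^k = 2.4426 * 1.9813 = 4.840 hr

4.840 hr


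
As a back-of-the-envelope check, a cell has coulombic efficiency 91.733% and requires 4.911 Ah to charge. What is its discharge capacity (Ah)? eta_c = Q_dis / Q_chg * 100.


Q_dis = eta/100 * Q_chg = 91.733/100 * 4.911 = 4.505 Ah

4.505 Ah


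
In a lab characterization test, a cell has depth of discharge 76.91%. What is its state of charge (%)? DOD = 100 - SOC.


SOC = 100 - DOD = 100 - 76.91 = 23.09%

23.09%


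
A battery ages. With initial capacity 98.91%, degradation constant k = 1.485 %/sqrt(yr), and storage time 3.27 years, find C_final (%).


sqrt(t) = sqrt(3.27) = 1.8083
C_final = 98.91 - 1.485 * 1.8083 = 96.22%

96.22%


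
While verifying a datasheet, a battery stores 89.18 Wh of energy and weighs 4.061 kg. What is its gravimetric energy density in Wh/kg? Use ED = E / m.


Specific energy = 89.18 Wh / 4.061 kg = 21.96 Wh/kg

21.96 Wh/kg


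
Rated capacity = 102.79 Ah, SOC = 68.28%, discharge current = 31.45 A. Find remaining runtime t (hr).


Step 1: remaining = SOC/100 * C_total = 68.28/100 * 102.79 = 70.185 Ah
Step 2: t = remaining / I = 70.185 / 31.45 = 2.232 hr

2.232 hr


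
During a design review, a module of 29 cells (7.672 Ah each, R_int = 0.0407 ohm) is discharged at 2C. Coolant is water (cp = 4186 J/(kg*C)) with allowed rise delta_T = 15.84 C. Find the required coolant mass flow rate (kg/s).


Step 1: I = 2 * 7.672 = 15.344 A
Step 2: Q_cell = I^2 * R = 15.344^2 * 0.0407 = 9.5823 W
Step 3: Q_total = 29 * 9.5823 = 277.89 W
Step 4: m_dot = Q_total / (cp * dT) = 277.89 / (4186 * 15.84) = 0.004191 kg/s

0.004191 kg/s


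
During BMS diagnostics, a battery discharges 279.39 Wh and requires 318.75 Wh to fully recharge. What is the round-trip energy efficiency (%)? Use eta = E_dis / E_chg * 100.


Round-trip efficiency = 279.39/318.75 * 100% = 87.65%

87.65%


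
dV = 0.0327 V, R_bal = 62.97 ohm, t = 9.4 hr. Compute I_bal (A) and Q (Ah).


I_bal = dV / R = 0.0327 / 62.97 = 5.1929e-04 A
Q = I_bal * t = 5.1929e-04 * 9.4 = 0.004881 Ah

I=5.1929e-04 A, Q=0.004881 Ah


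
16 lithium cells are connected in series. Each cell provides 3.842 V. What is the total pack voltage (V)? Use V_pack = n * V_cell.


V_pack = n * V_cell = 16 * 3.842 = 61.472 V

61.472 V


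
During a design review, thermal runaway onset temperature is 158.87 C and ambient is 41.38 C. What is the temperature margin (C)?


Safety margin = 158.87 C - 41.38 C = 117.49 C

117.49 C


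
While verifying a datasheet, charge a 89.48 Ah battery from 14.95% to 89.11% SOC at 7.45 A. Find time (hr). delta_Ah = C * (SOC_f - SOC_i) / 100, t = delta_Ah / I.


Step 1: dSOC = 89.11% - 14.95% = 74.16%
Step 2: delta_Ah = 89.48 * 74.16 / 100 = 66.358 Ah
Step 3: t = 66.358 / 7.45 = 8.907 hr

8.907 hr


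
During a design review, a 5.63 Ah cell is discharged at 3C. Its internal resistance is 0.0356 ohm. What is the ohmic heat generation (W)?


Step 1: I = C_rate * capacity = 3 * 5.63 = 16.89 A
Step 2: Q = I^2 * R = 16.89^2 * 0.0356 = 285.27 * 0.0356 = 10.16 W

10.16 W


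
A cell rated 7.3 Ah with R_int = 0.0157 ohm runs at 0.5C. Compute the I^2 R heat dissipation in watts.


Step 1: I = C_rate * capacity = 0.5 * 7.3 = 3.65 A
Step 2: Q = I^2 * R = 3.65^2 * 0.0157 = 13.323 * 0.0157 = 0.2092 W

0.2092 W


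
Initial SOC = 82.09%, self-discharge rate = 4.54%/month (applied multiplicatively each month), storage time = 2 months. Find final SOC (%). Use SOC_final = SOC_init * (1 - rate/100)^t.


decay = (1 - 4.54/100)^2 = 0.91126
SOC_final = 82.09 * 0.91126 = 74.81%

74.81%


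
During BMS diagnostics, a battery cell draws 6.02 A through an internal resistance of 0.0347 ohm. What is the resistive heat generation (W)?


I^2 = 36.24
Q = 36.24 * 0.0347 = 1.258 W

1.258 W


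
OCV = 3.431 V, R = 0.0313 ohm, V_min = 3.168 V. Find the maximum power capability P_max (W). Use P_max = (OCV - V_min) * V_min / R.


P_max = (OCV - V_min) * V_min / R = (3.431 - 3.168) * 3.168 / 0.0313 = 0.263 * 3.168 / 0.0313 = 26.62 W

26.62 W


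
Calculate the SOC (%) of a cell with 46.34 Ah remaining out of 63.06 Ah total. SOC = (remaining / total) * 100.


SOC% = 46.34 / 63.06 * 100 = 73.49%

73.49%


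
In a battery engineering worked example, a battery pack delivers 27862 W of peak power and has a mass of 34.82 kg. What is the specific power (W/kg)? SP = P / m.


SP = P / m = 27862 / 34.82 = 800.2 W/kg

800.2 W/kg


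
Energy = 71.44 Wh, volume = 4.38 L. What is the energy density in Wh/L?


ED = E / V = 71.44 / 4.38 = 16.31 Wh/L

16.31 Wh/L


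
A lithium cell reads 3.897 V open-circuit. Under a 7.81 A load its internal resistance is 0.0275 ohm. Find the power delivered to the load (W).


Step 1: V_terminal = OCV - I*R = 3.897 - 7.81 * 0.0275 = 3.6822 V
Step 2: P_out = V_terminal * I = 3.6822 * 7.81 = 28.76 W

28.76 W


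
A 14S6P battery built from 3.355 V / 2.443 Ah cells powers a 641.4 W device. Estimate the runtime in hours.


Step 1: E_pack = Ns * V_cell * Np * C_cell = 14 * 3.355 * 6 * 2.443 = 688.49 Wh
Step 2: t = E_pack / P = 688.49 / 641.4 = 1.073 hr

1.073 hr


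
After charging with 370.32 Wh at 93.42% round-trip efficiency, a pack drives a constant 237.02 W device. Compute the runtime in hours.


Step 1: E_discharge = eta/100 * E_charge = 93.42/100 * 370.32 = 345.95 Wh
Step 2: t = E_discharge / P = 345.95 / 237.02 = 1.460 hr

1.460 hr


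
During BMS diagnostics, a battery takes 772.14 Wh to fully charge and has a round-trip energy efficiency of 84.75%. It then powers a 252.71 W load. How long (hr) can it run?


Step 1: E_discharge = eta/100 * E_charge = 84.75/100 * 772.14 = 654.39 Wh
Step 2: t = E_discharge / P = 654.39 / 252.71 = 2.589 hr

2.589 hr


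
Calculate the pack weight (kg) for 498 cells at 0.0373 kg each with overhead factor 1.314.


Cell mass sum = 498 * 0.0373 = 18.575 kg
With overhead 1.314: m_pack = 18.575 * 1.314 = 24.41 kg

24.41 kg


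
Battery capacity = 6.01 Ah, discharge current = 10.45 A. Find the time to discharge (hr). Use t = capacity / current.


Runtime = 6.01 Ah / 10.45 A = 0.5751 hr

0.5751 hr


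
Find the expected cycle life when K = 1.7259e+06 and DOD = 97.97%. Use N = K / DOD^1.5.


Step 1: DOD^1.5 = 97.97^1.5 = 969.71
Step 2: N = 1.7259e+06 / 969.71 = 1780 cycles

1780 cycles


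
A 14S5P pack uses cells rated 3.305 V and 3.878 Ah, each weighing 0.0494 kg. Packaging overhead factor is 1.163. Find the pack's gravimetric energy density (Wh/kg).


Step 1: V_pack = 14 * 3.305 = 46.27 V
Step 2: C_pack = 5 * 3.878 = 19.39 Ah
Step 3: E_pack = V_pack * C_pack = 46.27 * 19.39 = 897.18 Wh
Step 4: m_pack = 14 * 5 * 0.0494 * 1.163 = 4.0217 kg
Step 5: ED = E_pack / m_pack = 897.18 / 4.0217 = 223.1 Wh/kg

223.1 Wh/kg


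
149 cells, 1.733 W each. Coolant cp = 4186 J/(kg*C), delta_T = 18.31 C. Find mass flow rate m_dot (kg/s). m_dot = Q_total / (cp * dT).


Q_total = 149 * 1.733 = 258.22 W
m_dot = Q_total / (cp * dT) = 258.22 / (4186 * 18.31) = 0.003369 kg/s

0.003369 kg/s


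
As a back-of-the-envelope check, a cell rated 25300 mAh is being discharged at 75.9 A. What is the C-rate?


Convert: capacity = 25300 mAh = 25.3 Ah
C_rate = I / capacity = 75.9 / 25.3 = 3C

3C


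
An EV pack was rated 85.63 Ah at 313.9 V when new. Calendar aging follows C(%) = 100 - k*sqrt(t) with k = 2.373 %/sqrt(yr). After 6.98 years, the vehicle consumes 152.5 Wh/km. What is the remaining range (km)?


Step 1: capacity retention = 100 - 2.373 * sqrt(6.98) = 100 - 2.373 * 2.642 = 93.731%
Step 2: C_now = 85.63 * 93.731/100 = 80.262 Ah
Step 3: E_pack = V * C_now = 313.9 * 80.262 = 25194 Wh
Step 4: range = E_pack / consumption = 25194 / 152.5 = 165.2 km

165.2 km


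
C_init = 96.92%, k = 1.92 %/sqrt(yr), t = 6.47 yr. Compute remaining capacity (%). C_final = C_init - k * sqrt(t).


sqrt(t) = sqrt(6.47) = 2.5436
C_final = 96.92 - 1.92 * 2.5436 = 92.04%

92.04%


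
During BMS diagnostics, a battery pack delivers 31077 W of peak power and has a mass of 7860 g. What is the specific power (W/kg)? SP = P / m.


Convert: m = 7860 g = 7.86 kg
Specific power = 31077 W / 7.86 kg = 3954 W/kg

3954 W/kg


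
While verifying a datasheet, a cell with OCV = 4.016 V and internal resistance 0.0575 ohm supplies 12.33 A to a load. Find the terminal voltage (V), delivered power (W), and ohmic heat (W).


Step 1: V_terminal = OCV - I*R = 4.016 - 12.33 * 0.0575 = 3.307 V
Step 2: P_out = V_terminal * I = 3.307 * 12.33 = 40.78 W
Step 3: Q = I^2 * R = 12.33^2 * 0.0575 = 8.742 W

V=3.307 V, P=40.78 W, Q=8.742 W


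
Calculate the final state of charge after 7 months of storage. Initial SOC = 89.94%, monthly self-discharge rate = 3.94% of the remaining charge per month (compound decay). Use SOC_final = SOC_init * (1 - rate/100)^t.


decay = (1 - 3.94/100)^7 = 0.75474
SOC_final = 89.94 * 0.75474 = 67.88%

67.88%


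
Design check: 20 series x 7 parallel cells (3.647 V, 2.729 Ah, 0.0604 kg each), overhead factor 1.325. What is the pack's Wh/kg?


Step 1: V_pack = 20 * 3.647 = 72.94 V
Step 2: C_pack = 7 * 2.729 = 19.103 Ah
Step 3: E_pack = V_pack * C_pack = 72.94 * 19.103 = 1393.4 Wh
Step 4: m_pack = 20 * 7 * 0.0604 * 1.325 = 11.204 kg
Step 5: ED = E_pack / m_pack = 1393.4 / 11.204 = 124.4 Wh/kg

124.4 Wh/kg
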